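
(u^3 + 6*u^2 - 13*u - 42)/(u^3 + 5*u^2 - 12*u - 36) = (u + 7)/(u + 6)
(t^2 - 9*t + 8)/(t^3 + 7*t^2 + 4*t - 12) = (t - 8)/(t^2 + 8*t + 12)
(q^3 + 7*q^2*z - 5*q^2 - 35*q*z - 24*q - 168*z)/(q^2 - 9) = (q^2 + 7*q*z - 8*q - 56*z)/(q - 3)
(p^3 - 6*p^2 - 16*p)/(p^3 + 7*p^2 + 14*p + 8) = p*(p - 8)/(p^2 + 5*p + 4)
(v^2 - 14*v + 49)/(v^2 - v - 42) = (v - 7)/(v + 6)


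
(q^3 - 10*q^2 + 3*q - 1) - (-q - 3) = q^3 - 10*q^2 + 4*q + 2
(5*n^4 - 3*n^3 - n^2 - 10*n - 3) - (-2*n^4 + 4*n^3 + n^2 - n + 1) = 7*n^4 - 7*n^3 - 2*n^2 - 9*n - 4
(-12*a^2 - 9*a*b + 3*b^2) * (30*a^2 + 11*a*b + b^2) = -360*a^4 - 402*a^3*b - 21*a^2*b^2 + 24*a*b^3 + 3*b^4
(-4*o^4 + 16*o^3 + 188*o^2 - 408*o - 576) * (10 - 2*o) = 8*o^5 - 72*o^4 - 216*o^3 + 2696*o^2 - 2928*o - 5760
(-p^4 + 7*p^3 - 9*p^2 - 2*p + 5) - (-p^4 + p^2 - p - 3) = 7*p^3 - 10*p^2 - p + 8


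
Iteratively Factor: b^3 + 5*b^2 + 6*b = (b + 2)*(b^2 + 3*b) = b*(b + 2)*(b + 3)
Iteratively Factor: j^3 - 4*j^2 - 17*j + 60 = (j - 5)*(j^2 + j - 12) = (j - 5)*(j - 3)*(j + 4)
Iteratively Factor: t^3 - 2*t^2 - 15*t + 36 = (t - 3)*(t^2 + t - 12) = (t - 3)*(t + 4)*(t - 3)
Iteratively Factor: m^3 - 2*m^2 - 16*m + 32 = (m + 4)*(m^2 - 6*m + 8) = (m - 2)*(m + 4)*(m - 4)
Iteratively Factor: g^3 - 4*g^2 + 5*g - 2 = (g - 1)*(g^2 - 3*g + 2) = (g - 2)*(g - 1)*(g - 1)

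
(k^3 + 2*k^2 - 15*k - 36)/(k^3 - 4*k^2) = 1 + 6/k + 9/k^2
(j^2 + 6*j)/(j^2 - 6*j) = (j + 6)/(j - 6)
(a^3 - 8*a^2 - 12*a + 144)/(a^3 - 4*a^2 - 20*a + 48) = (a - 6)/(a - 2)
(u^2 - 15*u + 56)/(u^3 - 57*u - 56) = (u - 7)/(u^2 + 8*u + 7)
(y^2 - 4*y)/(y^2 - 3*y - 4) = y/(y + 1)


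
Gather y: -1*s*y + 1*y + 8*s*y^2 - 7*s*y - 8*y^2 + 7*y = y^2*(8*s - 8) + y*(8 - 8*s)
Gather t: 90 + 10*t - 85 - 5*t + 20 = 5*t + 25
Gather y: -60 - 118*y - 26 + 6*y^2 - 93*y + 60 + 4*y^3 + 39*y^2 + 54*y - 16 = 4*y^3 + 45*y^2 - 157*y - 42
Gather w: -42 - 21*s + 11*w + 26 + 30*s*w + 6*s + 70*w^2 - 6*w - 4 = -15*s + 70*w^2 + w*(30*s + 5) - 20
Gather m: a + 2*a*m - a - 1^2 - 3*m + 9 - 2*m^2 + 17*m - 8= -2*m^2 + m*(2*a + 14)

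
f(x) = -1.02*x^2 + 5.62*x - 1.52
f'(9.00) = -12.74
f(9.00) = -33.56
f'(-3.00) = 11.74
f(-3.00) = -27.56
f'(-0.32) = 6.27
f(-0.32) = -3.42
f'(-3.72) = 13.21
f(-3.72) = -36.54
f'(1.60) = 2.36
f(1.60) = 4.86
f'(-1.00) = 7.66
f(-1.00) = -8.16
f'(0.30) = 5.01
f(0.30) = 0.07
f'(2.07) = 1.40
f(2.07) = 5.74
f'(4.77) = -4.11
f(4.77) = 2.08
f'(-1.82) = 9.33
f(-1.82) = -15.13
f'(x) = 5.62 - 2.04*x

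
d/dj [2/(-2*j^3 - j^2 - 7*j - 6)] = 2*(6*j^2 + 2*j + 7)/(2*j^3 + j^2 + 7*j + 6)^2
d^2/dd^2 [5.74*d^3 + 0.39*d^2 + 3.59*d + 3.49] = 34.44*d + 0.78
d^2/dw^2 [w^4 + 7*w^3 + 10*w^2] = 12*w^2 + 42*w + 20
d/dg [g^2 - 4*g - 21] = 2*g - 4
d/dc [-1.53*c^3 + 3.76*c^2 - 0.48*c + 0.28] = -4.59*c^2 + 7.52*c - 0.48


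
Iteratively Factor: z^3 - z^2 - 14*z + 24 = (z - 3)*(z^2 + 2*z - 8) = (z - 3)*(z - 2)*(z + 4)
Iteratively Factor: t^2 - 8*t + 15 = (t - 5)*(t - 3)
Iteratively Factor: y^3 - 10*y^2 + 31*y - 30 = (y - 3)*(y^2 - 7*y + 10) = (y - 3)*(y - 2)*(y - 5)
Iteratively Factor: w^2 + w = (w)*(w + 1)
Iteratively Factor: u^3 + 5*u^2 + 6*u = (u + 2)*(u^2 + 3*u) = u*(u + 2)*(u + 3)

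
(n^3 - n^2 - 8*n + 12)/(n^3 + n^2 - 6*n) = (n - 2)/n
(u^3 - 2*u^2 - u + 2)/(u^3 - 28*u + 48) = (u^2 - 1)/(u^2 + 2*u - 24)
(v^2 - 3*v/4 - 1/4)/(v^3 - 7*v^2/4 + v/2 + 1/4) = 1/(v - 1)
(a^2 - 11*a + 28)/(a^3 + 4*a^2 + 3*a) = (a^2 - 11*a + 28)/(a*(a^2 + 4*a + 3))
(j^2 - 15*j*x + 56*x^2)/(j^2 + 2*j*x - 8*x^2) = (j^2 - 15*j*x + 56*x^2)/(j^2 + 2*j*x - 8*x^2)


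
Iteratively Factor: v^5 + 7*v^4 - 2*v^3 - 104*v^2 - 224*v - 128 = (v + 2)*(v^4 + 5*v^3 - 12*v^2 - 80*v - 64) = (v - 4)*(v + 2)*(v^3 + 9*v^2 + 24*v + 16) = (v - 4)*(v + 1)*(v + 2)*(v^2 + 8*v + 16) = (v - 4)*(v + 1)*(v + 2)*(v + 4)*(v + 4)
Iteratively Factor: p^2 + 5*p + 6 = (p + 3)*(p + 2)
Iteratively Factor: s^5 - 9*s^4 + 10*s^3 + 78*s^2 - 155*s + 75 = (s + 3)*(s^4 - 12*s^3 + 46*s^2 - 60*s + 25) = (s - 5)*(s + 3)*(s^3 - 7*s^2 + 11*s - 5) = (s - 5)*(s - 1)*(s + 3)*(s^2 - 6*s + 5) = (s - 5)^2*(s - 1)*(s + 3)*(s - 1)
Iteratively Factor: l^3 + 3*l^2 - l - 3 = (l + 3)*(l^2 - 1) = (l + 1)*(l + 3)*(l - 1)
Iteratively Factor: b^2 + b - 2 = (b - 1)*(b + 2)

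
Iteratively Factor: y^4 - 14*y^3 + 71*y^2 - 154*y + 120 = (y - 4)*(y^3 - 10*y^2 + 31*y - 30) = (y - 5)*(y - 4)*(y^2 - 5*y + 6) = (y - 5)*(y - 4)*(y - 3)*(y - 2)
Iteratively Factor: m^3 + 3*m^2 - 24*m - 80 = (m + 4)*(m^2 - m - 20) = (m - 5)*(m + 4)*(m + 4)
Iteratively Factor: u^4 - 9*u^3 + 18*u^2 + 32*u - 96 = (u - 4)*(u^3 - 5*u^2 - 2*u + 24) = (u - 4)*(u - 3)*(u^2 - 2*u - 8) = (u - 4)^2*(u - 3)*(u + 2)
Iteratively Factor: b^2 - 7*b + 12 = (b - 4)*(b - 3)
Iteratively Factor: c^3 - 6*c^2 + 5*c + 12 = (c + 1)*(c^2 - 7*c + 12) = (c - 3)*(c + 1)*(c - 4)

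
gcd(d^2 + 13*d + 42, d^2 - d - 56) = d + 7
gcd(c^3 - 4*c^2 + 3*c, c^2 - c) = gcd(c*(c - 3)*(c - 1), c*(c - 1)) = c^2 - c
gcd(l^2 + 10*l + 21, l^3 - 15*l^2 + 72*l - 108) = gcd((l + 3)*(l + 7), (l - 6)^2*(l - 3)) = 1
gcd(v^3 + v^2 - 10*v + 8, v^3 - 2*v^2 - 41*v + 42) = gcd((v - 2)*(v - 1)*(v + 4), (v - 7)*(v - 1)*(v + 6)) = v - 1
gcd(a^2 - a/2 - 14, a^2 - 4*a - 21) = 1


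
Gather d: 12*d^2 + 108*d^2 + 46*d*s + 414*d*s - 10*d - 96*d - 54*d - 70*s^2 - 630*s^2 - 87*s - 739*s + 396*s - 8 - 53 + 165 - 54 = 120*d^2 + d*(460*s - 160) - 700*s^2 - 430*s + 50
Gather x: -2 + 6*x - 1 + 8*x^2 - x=8*x^2 + 5*x - 3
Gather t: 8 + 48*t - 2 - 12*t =36*t + 6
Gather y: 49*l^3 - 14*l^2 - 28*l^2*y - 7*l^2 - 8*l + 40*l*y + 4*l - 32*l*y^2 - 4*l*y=49*l^3 - 21*l^2 - 32*l*y^2 - 4*l + y*(-28*l^2 + 36*l)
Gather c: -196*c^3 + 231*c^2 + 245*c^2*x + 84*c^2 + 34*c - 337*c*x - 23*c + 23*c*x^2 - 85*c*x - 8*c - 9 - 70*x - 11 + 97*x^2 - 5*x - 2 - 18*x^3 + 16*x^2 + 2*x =-196*c^3 + c^2*(245*x + 315) + c*(23*x^2 - 422*x + 3) - 18*x^3 + 113*x^2 - 73*x - 22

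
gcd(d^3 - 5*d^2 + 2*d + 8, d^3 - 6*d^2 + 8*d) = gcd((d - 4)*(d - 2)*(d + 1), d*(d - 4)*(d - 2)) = d^2 - 6*d + 8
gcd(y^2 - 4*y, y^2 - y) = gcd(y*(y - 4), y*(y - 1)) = y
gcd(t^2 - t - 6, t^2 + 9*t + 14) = t + 2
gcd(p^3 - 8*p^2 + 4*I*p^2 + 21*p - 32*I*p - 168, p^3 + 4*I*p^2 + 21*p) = p^2 + 4*I*p + 21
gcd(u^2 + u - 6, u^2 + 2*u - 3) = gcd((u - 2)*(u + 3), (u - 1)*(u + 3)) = u + 3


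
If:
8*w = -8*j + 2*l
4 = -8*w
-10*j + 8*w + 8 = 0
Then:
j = 2/5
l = -2/5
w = -1/2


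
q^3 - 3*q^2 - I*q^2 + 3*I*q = q*(q - 3)*(q - I)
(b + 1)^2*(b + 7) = b^3 + 9*b^2 + 15*b + 7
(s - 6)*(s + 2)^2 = s^3 - 2*s^2 - 20*s - 24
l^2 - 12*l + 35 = (l - 7)*(l - 5)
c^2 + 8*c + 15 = (c + 3)*(c + 5)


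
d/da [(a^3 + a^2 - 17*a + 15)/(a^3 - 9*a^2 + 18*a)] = 10*(-a^2 + a - 3)/(a^2*(a^2 - 12*a + 36))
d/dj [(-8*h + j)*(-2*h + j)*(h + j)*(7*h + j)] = 58*h^3 - 114*h^2*j - 6*h*j^2 + 4*j^3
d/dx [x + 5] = 1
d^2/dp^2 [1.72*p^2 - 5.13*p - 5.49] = 3.44000000000000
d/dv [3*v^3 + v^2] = v*(9*v + 2)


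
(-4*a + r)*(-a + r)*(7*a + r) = 28*a^3 - 31*a^2*r + 2*a*r^2 + r^3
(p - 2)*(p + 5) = p^2 + 3*p - 10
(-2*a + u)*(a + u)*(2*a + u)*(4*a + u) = -16*a^4 - 20*a^3*u + 5*a*u^3 + u^4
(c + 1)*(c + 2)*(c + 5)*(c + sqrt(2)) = c^4 + sqrt(2)*c^3 + 8*c^3 + 8*sqrt(2)*c^2 + 17*c^2 + 10*c + 17*sqrt(2)*c + 10*sqrt(2)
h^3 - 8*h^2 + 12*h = h*(h - 6)*(h - 2)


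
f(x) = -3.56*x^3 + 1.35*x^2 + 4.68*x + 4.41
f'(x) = -10.68*x^2 + 2.7*x + 4.68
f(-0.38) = 3.02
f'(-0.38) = 2.11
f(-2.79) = 79.18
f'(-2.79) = -85.99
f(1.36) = 4.32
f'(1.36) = -11.40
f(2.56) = -34.49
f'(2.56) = -58.40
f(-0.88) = 3.76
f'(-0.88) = -5.97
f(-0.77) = 3.23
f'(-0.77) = -3.73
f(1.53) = 1.98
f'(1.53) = -16.19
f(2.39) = -25.29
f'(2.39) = -49.87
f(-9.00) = 2666.88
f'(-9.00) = -884.70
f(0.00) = 4.41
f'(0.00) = 4.68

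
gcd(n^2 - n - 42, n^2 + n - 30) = n + 6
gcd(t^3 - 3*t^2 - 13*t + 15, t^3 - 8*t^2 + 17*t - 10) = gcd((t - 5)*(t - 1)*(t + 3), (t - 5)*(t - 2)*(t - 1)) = t^2 - 6*t + 5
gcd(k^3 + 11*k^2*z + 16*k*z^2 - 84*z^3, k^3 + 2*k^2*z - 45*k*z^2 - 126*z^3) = k + 6*z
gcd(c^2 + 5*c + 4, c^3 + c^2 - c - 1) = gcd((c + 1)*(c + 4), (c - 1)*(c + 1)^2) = c + 1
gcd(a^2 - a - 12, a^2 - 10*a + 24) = a - 4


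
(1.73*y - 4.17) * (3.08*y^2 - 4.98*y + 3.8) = 5.3284*y^3 - 21.459*y^2 + 27.3406*y - 15.846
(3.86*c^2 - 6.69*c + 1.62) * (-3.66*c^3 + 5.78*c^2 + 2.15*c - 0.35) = -14.1276*c^5 + 46.7962*c^4 - 36.2984*c^3 - 6.3709*c^2 + 5.8245*c - 0.567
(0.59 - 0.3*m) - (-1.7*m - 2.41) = 1.4*m + 3.0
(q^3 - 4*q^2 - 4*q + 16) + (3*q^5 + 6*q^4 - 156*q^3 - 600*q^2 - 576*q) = 3*q^5 + 6*q^4 - 155*q^3 - 604*q^2 - 580*q + 16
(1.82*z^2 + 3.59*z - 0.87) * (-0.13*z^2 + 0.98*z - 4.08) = -0.2366*z^4 + 1.3169*z^3 - 3.7943*z^2 - 15.4998*z + 3.5496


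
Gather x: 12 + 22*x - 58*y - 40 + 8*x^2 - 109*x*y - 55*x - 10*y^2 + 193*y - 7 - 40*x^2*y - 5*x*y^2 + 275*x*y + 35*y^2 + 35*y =x^2*(8 - 40*y) + x*(-5*y^2 + 166*y - 33) + 25*y^2 + 170*y - 35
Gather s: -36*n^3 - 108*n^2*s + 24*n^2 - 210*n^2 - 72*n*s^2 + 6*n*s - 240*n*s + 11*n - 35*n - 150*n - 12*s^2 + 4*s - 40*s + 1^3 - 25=-36*n^3 - 186*n^2 - 174*n + s^2*(-72*n - 12) + s*(-108*n^2 - 234*n - 36) - 24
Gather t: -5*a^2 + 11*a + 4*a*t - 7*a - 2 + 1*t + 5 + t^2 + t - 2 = -5*a^2 + 4*a + t^2 + t*(4*a + 2) + 1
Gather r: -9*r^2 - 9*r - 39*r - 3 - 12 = -9*r^2 - 48*r - 15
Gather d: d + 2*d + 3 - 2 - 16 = 3*d - 15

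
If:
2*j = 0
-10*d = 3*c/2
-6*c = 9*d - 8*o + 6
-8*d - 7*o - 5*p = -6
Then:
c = 40/153 - 800*p/459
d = 40*p/153 - 2/51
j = 0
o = 46/51 - 155*p/153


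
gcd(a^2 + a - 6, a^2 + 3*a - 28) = 1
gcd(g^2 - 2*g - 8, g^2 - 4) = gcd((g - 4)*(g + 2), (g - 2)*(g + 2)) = g + 2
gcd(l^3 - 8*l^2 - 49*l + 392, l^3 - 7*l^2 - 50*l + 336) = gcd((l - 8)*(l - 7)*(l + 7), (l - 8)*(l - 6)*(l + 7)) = l^2 - l - 56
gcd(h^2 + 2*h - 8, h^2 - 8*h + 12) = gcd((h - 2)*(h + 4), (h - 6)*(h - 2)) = h - 2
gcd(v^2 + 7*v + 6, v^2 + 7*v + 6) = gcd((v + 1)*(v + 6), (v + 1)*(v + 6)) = v^2 + 7*v + 6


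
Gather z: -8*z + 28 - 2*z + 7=35 - 10*z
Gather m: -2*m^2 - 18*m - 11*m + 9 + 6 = -2*m^2 - 29*m + 15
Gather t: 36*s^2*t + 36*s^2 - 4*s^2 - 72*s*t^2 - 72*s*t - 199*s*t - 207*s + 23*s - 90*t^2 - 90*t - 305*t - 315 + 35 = 32*s^2 - 184*s + t^2*(-72*s - 90) + t*(36*s^2 - 271*s - 395) - 280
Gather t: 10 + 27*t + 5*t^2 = 5*t^2 + 27*t + 10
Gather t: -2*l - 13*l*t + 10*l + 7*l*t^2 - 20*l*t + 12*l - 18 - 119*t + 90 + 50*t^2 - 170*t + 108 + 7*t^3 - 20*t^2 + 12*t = 20*l + 7*t^3 + t^2*(7*l + 30) + t*(-33*l - 277) + 180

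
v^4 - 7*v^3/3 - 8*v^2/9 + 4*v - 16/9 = (v - 2)*(v - 1)*(v - 2/3)*(v + 4/3)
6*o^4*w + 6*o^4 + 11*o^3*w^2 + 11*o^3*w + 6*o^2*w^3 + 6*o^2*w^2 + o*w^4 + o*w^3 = (o + w)*(2*o + w)*(3*o + w)*(o*w + o)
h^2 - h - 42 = (h - 7)*(h + 6)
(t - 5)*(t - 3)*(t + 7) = t^3 - t^2 - 41*t + 105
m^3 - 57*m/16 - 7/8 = (m - 2)*(m + 1/4)*(m + 7/4)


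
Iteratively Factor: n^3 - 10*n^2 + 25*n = (n)*(n^2 - 10*n + 25) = n*(n - 5)*(n - 5)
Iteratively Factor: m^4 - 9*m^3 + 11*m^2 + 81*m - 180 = (m - 4)*(m^3 - 5*m^2 - 9*m + 45) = (m - 4)*(m + 3)*(m^2 - 8*m + 15) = (m - 5)*(m - 4)*(m + 3)*(m - 3)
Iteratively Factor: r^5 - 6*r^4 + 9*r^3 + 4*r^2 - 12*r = (r - 2)*(r^4 - 4*r^3 + r^2 + 6*r) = (r - 2)^2*(r^3 - 2*r^2 - 3*r) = (r - 2)^2*(r + 1)*(r^2 - 3*r) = r*(r - 2)^2*(r + 1)*(r - 3)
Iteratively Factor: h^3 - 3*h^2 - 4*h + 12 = (h + 2)*(h^2 - 5*h + 6) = (h - 2)*(h + 2)*(h - 3)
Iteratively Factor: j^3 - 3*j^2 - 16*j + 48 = (j - 4)*(j^2 + j - 12) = (j - 4)*(j - 3)*(j + 4)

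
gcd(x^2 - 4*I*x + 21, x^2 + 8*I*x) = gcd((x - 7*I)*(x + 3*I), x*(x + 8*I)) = 1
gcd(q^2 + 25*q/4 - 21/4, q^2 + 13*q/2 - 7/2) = q + 7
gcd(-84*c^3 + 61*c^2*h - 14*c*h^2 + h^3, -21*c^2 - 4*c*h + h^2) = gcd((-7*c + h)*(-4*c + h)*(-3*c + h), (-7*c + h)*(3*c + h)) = 7*c - h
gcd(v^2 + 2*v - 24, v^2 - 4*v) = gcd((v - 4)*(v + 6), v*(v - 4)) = v - 4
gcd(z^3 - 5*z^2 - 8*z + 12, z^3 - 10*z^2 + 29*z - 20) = z - 1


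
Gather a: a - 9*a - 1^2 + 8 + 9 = 16 - 8*a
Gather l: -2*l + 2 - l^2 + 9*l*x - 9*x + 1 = -l^2 + l*(9*x - 2) - 9*x + 3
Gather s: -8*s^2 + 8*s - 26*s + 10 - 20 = -8*s^2 - 18*s - 10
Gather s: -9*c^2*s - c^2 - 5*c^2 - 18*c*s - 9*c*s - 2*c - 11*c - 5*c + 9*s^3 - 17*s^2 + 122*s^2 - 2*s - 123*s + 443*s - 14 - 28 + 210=-6*c^2 - 18*c + 9*s^3 + 105*s^2 + s*(-9*c^2 - 27*c + 318) + 168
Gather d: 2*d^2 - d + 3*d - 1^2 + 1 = 2*d^2 + 2*d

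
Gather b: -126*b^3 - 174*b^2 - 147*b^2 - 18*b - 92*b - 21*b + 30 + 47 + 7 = -126*b^3 - 321*b^2 - 131*b + 84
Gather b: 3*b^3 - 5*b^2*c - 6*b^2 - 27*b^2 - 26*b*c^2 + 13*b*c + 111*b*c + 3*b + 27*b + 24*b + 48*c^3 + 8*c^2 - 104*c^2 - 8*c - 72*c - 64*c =3*b^3 + b^2*(-5*c - 33) + b*(-26*c^2 + 124*c + 54) + 48*c^3 - 96*c^2 - 144*c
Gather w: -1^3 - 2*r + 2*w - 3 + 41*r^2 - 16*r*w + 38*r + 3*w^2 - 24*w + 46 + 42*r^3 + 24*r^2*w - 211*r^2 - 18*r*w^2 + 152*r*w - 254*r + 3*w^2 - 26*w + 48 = 42*r^3 - 170*r^2 - 218*r + w^2*(6 - 18*r) + w*(24*r^2 + 136*r - 48) + 90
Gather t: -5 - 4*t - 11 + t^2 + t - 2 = t^2 - 3*t - 18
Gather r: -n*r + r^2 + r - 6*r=r^2 + r*(-n - 5)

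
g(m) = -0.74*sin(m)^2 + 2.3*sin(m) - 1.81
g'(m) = -1.48*sin(m)*cos(m) + 2.3*cos(m)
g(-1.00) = -4.27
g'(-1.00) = 1.92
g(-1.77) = -4.78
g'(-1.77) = -0.74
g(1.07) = -0.36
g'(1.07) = 0.48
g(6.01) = -2.48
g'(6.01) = 2.60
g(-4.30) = -0.32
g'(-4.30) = -0.38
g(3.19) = -1.92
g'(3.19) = -2.37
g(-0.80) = -3.84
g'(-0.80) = 2.34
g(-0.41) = -2.84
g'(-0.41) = 2.65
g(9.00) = -0.99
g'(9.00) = -1.54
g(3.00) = -1.50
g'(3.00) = -2.07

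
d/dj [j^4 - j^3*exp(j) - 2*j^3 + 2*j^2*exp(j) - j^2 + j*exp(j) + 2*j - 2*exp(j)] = -j^3*exp(j) + 4*j^3 - j^2*exp(j) - 6*j^2 + 5*j*exp(j) - 2*j - exp(j) + 2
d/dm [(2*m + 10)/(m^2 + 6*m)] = 2*(m*(m + 6) - 2*(m + 3)*(m + 5))/(m^2*(m + 6)^2)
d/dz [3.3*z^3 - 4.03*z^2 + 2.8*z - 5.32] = 9.9*z^2 - 8.06*z + 2.8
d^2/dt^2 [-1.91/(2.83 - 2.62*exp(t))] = (13.111004*exp(t) + 14.161886)*exp(t)/(2.62*exp(t) - 2.83)^3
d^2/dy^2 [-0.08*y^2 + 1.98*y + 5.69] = -0.160000000000000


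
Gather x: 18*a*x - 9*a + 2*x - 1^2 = -9*a + x*(18*a + 2) - 1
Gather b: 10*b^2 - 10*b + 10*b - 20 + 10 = 10*b^2 - 10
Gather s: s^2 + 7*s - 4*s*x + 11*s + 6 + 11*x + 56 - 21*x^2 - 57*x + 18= s^2 + s*(18 - 4*x) - 21*x^2 - 46*x + 80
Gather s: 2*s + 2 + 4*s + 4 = 6*s + 6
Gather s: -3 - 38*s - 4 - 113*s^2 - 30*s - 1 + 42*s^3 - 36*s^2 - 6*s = 42*s^3 - 149*s^2 - 74*s - 8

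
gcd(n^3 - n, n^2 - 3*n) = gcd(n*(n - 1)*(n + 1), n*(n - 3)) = n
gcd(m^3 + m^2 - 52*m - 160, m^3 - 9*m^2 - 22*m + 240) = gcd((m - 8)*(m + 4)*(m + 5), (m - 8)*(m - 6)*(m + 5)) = m^2 - 3*m - 40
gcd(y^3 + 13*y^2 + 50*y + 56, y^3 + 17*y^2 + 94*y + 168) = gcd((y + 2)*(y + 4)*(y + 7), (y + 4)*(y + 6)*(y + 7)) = y^2 + 11*y + 28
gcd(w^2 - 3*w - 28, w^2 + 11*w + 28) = w + 4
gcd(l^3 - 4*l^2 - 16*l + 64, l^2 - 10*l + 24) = l - 4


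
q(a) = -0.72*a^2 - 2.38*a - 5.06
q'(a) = -1.44*a - 2.38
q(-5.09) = -11.60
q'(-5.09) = 4.95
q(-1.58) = -3.10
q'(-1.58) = -0.10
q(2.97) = -18.48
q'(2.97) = -6.66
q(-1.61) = -3.09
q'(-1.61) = -0.06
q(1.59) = -10.66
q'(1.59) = -4.67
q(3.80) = -24.50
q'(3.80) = -7.85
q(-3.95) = -6.89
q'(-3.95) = 3.31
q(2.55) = -15.81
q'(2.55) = -6.05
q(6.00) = -45.26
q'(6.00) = -11.02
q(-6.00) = -16.70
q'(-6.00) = 6.26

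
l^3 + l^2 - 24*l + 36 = (l - 3)*(l - 2)*(l + 6)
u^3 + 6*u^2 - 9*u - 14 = (u - 2)*(u + 1)*(u + 7)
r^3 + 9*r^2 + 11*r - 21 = (r - 1)*(r + 3)*(r + 7)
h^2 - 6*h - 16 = (h - 8)*(h + 2)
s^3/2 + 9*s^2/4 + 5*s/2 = s*(s/2 + 1)*(s + 5/2)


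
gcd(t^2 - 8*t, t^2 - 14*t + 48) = t - 8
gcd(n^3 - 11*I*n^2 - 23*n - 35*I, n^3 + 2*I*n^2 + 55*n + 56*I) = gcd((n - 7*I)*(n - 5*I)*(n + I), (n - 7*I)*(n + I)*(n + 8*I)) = n^2 - 6*I*n + 7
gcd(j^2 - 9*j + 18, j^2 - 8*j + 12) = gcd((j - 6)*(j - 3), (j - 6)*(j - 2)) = j - 6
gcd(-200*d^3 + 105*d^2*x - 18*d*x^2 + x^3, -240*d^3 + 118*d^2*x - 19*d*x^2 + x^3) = 40*d^2 - 13*d*x + x^2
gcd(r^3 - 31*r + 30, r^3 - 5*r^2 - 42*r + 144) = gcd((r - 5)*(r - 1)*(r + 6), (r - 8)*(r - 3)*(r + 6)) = r + 6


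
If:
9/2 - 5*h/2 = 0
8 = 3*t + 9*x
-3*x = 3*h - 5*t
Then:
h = 9/5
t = 121/90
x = 119/270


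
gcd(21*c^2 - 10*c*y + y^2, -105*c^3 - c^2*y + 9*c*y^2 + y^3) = -3*c + y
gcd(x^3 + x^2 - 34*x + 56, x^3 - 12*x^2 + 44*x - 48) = x^2 - 6*x + 8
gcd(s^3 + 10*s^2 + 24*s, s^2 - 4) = 1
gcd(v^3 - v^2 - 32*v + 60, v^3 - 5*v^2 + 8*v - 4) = v - 2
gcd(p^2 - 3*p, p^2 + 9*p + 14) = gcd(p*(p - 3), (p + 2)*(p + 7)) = 1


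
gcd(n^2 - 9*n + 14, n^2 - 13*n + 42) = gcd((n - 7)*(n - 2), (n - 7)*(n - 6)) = n - 7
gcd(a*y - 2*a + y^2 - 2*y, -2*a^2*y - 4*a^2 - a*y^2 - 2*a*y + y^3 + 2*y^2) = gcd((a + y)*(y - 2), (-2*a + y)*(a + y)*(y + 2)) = a + y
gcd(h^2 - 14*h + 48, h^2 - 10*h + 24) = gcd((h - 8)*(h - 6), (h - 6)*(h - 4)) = h - 6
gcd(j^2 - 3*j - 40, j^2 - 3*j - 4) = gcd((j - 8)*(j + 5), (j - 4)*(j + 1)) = 1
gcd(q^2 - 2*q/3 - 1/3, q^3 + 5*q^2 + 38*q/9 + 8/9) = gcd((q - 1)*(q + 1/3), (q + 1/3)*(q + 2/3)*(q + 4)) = q + 1/3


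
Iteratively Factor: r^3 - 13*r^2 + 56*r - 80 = (r - 4)*(r^2 - 9*r + 20) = (r - 5)*(r - 4)*(r - 4)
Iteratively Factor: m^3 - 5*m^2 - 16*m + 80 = (m + 4)*(m^2 - 9*m + 20) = (m - 5)*(m + 4)*(m - 4)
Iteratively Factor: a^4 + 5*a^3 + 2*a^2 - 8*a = (a + 4)*(a^3 + a^2 - 2*a) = (a + 2)*(a + 4)*(a^2 - a) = (a - 1)*(a + 2)*(a + 4)*(a)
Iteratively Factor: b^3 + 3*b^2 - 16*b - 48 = (b - 4)*(b^2 + 7*b + 12) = (b - 4)*(b + 3)*(b + 4)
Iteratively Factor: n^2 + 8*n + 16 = (n + 4)*(n + 4)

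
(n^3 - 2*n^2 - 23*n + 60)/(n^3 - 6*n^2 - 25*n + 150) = (n^2 - 7*n + 12)/(n^2 - 11*n + 30)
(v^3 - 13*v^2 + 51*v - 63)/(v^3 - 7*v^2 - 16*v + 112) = (v^2 - 6*v + 9)/(v^2 - 16)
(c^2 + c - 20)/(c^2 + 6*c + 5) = (c - 4)/(c + 1)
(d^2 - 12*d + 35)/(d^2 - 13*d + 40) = (d - 7)/(d - 8)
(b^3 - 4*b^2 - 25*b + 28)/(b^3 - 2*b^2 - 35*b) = (b^2 + 3*b - 4)/(b*(b + 5))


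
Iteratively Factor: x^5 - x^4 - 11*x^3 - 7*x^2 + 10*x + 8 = (x - 4)*(x^4 + 3*x^3 + x^2 - 3*x - 2) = (x - 4)*(x + 1)*(x^3 + 2*x^2 - x - 2) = (x - 4)*(x + 1)^2*(x^2 + x - 2) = (x - 4)*(x - 1)*(x + 1)^2*(x + 2)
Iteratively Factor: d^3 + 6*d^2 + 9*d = (d)*(d^2 + 6*d + 9) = d*(d + 3)*(d + 3)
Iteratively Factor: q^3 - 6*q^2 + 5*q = (q - 5)*(q^2 - q) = q*(q - 5)*(q - 1)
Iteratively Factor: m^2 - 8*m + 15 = (m - 5)*(m - 3)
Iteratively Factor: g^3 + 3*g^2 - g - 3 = (g - 1)*(g^2 + 4*g + 3) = (g - 1)*(g + 1)*(g + 3)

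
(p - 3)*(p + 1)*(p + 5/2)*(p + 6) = p^4 + 13*p^3/2 - 5*p^2 - 111*p/2 - 45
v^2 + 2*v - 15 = (v - 3)*(v + 5)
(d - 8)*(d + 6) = d^2 - 2*d - 48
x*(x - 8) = x^2 - 8*x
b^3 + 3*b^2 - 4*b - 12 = (b - 2)*(b + 2)*(b + 3)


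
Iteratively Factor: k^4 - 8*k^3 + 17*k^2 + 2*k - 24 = (k - 3)*(k^3 - 5*k^2 + 2*k + 8) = (k - 3)*(k - 2)*(k^2 - 3*k - 4) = (k - 3)*(k - 2)*(k + 1)*(k - 4)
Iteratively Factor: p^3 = (p)*(p^2) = p^2*(p)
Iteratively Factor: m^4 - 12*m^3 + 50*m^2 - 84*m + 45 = (m - 3)*(m^3 - 9*m^2 + 23*m - 15) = (m - 3)*(m - 1)*(m^2 - 8*m + 15) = (m - 3)^2*(m - 1)*(m - 5)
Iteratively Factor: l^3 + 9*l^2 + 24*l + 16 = (l + 1)*(l^2 + 8*l + 16) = (l + 1)*(l + 4)*(l + 4)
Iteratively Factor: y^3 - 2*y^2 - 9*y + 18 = (y - 2)*(y^2 - 9) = (y - 3)*(y - 2)*(y + 3)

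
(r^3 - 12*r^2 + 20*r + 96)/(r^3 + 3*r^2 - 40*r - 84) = (r - 8)/(r + 7)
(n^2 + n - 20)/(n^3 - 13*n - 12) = (n + 5)/(n^2 + 4*n + 3)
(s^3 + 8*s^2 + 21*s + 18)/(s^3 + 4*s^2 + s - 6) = (s + 3)/(s - 1)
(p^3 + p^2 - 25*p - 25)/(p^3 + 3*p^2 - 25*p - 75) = (p + 1)/(p + 3)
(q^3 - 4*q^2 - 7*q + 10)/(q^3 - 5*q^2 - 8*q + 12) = (q - 5)/(q - 6)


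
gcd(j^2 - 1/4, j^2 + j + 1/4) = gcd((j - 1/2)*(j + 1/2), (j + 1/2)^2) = j + 1/2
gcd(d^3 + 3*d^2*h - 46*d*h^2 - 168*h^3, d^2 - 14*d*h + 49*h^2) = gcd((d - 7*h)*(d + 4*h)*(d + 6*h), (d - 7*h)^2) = d - 7*h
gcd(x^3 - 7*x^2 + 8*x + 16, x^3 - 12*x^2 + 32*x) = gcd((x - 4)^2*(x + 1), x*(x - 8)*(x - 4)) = x - 4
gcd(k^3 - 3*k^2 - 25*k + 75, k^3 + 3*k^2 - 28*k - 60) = k - 5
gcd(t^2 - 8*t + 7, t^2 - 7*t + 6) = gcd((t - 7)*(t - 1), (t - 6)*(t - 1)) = t - 1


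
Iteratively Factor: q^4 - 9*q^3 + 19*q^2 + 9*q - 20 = (q + 1)*(q^3 - 10*q^2 + 29*q - 20) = (q - 1)*(q + 1)*(q^2 - 9*q + 20) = (q - 4)*(q - 1)*(q + 1)*(q - 5)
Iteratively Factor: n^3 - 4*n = (n)*(n^2 - 4) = n*(n - 2)*(n + 2)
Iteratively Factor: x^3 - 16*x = (x)*(x^2 - 16) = x*(x - 4)*(x + 4)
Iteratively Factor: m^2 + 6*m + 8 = (m + 4)*(m + 2)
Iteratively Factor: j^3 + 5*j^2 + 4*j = (j + 4)*(j^2 + j) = (j + 1)*(j + 4)*(j)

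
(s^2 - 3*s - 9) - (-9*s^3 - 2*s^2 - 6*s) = 9*s^3 + 3*s^2 + 3*s - 9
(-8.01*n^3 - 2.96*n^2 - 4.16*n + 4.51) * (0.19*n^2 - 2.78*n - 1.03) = -1.5219*n^5 + 21.7054*n^4 + 15.6887*n^3 + 15.4705*n^2 - 8.253*n - 4.6453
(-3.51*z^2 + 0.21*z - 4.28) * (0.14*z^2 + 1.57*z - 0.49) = -0.4914*z^4 - 5.4813*z^3 + 1.4504*z^2 - 6.8225*z + 2.0972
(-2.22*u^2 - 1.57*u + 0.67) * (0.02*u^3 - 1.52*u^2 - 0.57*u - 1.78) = -0.0444*u^5 + 3.343*u^4 + 3.6652*u^3 + 3.8281*u^2 + 2.4127*u - 1.1926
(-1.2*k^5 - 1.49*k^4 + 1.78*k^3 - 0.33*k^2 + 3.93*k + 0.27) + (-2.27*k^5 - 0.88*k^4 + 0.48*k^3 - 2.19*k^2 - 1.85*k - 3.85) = -3.47*k^5 - 2.37*k^4 + 2.26*k^3 - 2.52*k^2 + 2.08*k - 3.58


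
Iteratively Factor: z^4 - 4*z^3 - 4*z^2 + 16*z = (z - 2)*(z^3 - 2*z^2 - 8*z) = (z - 2)*(z + 2)*(z^2 - 4*z) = z*(z - 2)*(z + 2)*(z - 4)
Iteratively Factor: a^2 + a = (a + 1)*(a)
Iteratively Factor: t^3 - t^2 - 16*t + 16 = (t - 4)*(t^2 + 3*t - 4) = (t - 4)*(t + 4)*(t - 1)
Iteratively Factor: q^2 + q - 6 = (q - 2)*(q + 3)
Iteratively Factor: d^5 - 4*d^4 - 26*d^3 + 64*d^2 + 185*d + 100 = (d + 1)*(d^4 - 5*d^3 - 21*d^2 + 85*d + 100) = (d + 1)^2*(d^3 - 6*d^2 - 15*d + 100) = (d - 5)*(d + 1)^2*(d^2 - d - 20) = (d - 5)^2*(d + 1)^2*(d + 4)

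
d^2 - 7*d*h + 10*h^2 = (d - 5*h)*(d - 2*h)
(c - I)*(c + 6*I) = c^2 + 5*I*c + 6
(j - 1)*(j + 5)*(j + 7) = j^3 + 11*j^2 + 23*j - 35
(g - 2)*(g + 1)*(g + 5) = g^3 + 4*g^2 - 7*g - 10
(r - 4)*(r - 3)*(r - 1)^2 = r^4 - 9*r^3 + 27*r^2 - 31*r + 12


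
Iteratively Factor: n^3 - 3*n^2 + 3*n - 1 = (n - 1)*(n^2 - 2*n + 1) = (n - 1)^2*(n - 1)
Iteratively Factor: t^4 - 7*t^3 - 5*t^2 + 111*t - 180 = (t - 3)*(t^3 - 4*t^2 - 17*t + 60) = (t - 3)^2*(t^2 - t - 20) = (t - 5)*(t - 3)^2*(t + 4)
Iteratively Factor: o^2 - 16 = (o - 4)*(o + 4)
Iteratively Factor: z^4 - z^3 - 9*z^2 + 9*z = (z - 1)*(z^3 - 9*z) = z*(z - 1)*(z^2 - 9) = z*(z - 1)*(z + 3)*(z - 3)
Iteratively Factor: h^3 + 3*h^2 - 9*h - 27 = (h + 3)*(h^2 - 9) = (h - 3)*(h + 3)*(h + 3)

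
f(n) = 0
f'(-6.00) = 0.00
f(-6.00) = 0.00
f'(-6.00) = 0.00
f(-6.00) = 0.00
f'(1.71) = 0.00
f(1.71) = 0.00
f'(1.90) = 0.00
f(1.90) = 0.00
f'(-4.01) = 0.00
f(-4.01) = 0.00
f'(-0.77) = 0.00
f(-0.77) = 0.00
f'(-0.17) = 0.00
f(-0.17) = 0.00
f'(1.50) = 0.00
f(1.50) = 0.00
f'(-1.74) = 0.00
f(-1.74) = 0.00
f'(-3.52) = 0.00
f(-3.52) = 0.00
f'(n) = 0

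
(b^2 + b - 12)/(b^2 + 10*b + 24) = (b - 3)/(b + 6)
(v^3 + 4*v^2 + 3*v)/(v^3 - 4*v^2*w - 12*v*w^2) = (v^2 + 4*v + 3)/(v^2 - 4*v*w - 12*w^2)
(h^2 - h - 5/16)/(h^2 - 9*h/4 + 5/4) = (h + 1/4)/(h - 1)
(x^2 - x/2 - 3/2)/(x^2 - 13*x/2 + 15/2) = (x + 1)/(x - 5)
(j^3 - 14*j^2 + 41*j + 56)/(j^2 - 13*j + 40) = (j^2 - 6*j - 7)/(j - 5)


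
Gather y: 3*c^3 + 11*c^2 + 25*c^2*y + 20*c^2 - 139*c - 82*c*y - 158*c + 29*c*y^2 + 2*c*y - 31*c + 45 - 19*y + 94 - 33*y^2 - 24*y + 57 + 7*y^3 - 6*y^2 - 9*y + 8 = 3*c^3 + 31*c^2 - 328*c + 7*y^3 + y^2*(29*c - 39) + y*(25*c^2 - 80*c - 52) + 204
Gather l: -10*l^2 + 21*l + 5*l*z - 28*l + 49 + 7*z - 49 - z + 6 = -10*l^2 + l*(5*z - 7) + 6*z + 6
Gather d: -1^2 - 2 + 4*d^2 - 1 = 4*d^2 - 4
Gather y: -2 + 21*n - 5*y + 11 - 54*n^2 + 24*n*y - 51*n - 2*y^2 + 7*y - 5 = -54*n^2 - 30*n - 2*y^2 + y*(24*n + 2) + 4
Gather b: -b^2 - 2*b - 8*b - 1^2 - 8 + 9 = -b^2 - 10*b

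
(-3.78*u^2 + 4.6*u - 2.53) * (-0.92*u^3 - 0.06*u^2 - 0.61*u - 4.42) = 3.4776*u^5 - 4.0052*u^4 + 4.3574*u^3 + 14.0534*u^2 - 18.7887*u + 11.1826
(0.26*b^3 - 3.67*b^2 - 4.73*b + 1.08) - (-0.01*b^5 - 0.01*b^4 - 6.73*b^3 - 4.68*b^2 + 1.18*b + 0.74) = 0.01*b^5 + 0.01*b^4 + 6.99*b^3 + 1.01*b^2 - 5.91*b + 0.34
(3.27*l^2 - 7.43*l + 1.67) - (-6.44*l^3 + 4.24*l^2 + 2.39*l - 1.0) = 6.44*l^3 - 0.97*l^2 - 9.82*l + 2.67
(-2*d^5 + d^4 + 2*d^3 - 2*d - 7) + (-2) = -2*d^5 + d^4 + 2*d^3 - 2*d - 9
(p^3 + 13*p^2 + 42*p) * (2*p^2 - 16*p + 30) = 2*p^5 + 10*p^4 - 94*p^3 - 282*p^2 + 1260*p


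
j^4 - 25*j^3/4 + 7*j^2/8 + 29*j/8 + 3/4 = (j - 6)*(j - 1)*(j + 1/4)*(j + 1/2)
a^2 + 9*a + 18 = (a + 3)*(a + 6)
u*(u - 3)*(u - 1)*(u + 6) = u^4 + 2*u^3 - 21*u^2 + 18*u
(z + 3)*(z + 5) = z^2 + 8*z + 15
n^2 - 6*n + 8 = (n - 4)*(n - 2)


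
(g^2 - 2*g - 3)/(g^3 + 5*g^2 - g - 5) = (g - 3)/(g^2 + 4*g - 5)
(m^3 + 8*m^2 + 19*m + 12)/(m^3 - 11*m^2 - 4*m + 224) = (m^2 + 4*m + 3)/(m^2 - 15*m + 56)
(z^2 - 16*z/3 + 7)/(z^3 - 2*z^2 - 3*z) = (z - 7/3)/(z*(z + 1))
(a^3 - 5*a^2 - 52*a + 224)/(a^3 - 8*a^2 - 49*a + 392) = (a - 4)/(a - 7)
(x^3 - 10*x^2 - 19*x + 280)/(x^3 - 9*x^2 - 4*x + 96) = (x^2 - 2*x - 35)/(x^2 - x - 12)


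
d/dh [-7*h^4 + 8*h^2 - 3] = -28*h^3 + 16*h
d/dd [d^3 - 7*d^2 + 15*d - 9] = 3*d^2 - 14*d + 15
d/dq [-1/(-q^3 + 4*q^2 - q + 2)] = (-3*q^2 + 8*q - 1)/(q^3 - 4*q^2 + q - 2)^2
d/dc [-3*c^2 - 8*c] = -6*c - 8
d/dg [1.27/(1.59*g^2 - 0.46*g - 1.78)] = (0.5842 - 4.0386*g)/(-1.59*g^2 + 0.46*g + 1.78)^2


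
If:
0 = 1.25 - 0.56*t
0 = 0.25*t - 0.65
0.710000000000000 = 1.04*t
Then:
No Solution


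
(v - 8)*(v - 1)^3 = v^4 - 11*v^3 + 27*v^2 - 25*v + 8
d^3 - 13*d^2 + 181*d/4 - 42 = (d - 8)*(d - 7/2)*(d - 3/2)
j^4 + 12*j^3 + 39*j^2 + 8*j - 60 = (j - 1)*(j + 2)*(j + 5)*(j + 6)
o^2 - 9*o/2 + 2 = (o - 4)*(o - 1/2)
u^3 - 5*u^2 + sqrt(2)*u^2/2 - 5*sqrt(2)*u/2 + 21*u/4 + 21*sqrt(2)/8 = (u - 7/2)*(u - 3/2)*(u + sqrt(2)/2)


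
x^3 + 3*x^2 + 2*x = x*(x + 1)*(x + 2)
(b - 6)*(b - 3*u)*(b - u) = b^3 - 4*b^2*u - 6*b^2 + 3*b*u^2 + 24*b*u - 18*u^2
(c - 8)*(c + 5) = c^2 - 3*c - 40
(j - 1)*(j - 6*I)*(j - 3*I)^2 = j^4 - j^3 - 12*I*j^3 - 45*j^2 + 12*I*j^2 + 45*j + 54*I*j - 54*I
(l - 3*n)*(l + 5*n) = l^2 + 2*l*n - 15*n^2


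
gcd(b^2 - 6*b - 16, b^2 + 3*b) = 1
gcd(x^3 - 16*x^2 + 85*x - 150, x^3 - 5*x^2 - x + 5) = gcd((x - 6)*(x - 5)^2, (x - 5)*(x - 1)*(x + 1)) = x - 5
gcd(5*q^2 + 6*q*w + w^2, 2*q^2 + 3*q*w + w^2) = q + w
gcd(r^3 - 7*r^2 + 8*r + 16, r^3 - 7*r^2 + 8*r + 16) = r^3 - 7*r^2 + 8*r + 16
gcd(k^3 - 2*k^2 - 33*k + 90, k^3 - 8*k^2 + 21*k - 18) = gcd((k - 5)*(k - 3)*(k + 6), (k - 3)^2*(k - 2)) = k - 3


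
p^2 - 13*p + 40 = (p - 8)*(p - 5)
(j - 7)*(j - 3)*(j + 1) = j^3 - 9*j^2 + 11*j + 21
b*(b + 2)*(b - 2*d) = b^3 - 2*b^2*d + 2*b^2 - 4*b*d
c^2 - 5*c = c*(c - 5)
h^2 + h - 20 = (h - 4)*(h + 5)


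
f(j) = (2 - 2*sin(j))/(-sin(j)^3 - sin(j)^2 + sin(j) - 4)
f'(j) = (2 - 2*sin(j))*(3*sin(j)^2*cos(j) + 2*sin(j)*cos(j) - cos(j))/(-sin(j)^3 - sin(j)^2 + sin(j) - 4)^2 - 2*cos(j)/(-sin(j)^3 - sin(j)^2 + sin(j) - 4)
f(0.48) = -0.28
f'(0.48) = 0.50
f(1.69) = -0.00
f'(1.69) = -0.05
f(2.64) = -0.27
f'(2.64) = -0.49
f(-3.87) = -0.16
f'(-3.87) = -0.42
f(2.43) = -0.17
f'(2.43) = -0.42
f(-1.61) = -0.80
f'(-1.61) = -0.02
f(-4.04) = -0.10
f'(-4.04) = -0.32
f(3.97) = -0.71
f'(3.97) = -0.19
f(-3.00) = -0.55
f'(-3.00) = -0.32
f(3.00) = -0.44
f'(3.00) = -0.44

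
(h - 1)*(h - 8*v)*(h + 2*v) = h^3 - 6*h^2*v - h^2 - 16*h*v^2 + 6*h*v + 16*v^2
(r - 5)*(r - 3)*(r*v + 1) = r^3*v - 8*r^2*v + r^2 + 15*r*v - 8*r + 15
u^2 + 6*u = u*(u + 6)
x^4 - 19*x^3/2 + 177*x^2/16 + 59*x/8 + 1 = (x - 8)*(x - 2)*(x + 1/4)^2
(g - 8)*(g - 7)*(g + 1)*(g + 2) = g^4 - 12*g^3 + 13*g^2 + 138*g + 112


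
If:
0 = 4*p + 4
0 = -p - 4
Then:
No Solution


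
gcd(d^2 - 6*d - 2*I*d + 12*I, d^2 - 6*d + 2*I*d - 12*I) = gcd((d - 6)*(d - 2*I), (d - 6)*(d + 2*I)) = d - 6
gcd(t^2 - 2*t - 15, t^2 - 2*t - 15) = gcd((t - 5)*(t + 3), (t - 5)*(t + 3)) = t^2 - 2*t - 15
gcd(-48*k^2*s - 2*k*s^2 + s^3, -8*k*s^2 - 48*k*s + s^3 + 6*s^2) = -8*k*s + s^2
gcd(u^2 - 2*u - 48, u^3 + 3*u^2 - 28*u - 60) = u + 6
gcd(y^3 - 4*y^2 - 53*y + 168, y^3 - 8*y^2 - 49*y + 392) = y^2 - y - 56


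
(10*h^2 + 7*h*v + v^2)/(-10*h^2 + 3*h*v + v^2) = (2*h + v)/(-2*h + v)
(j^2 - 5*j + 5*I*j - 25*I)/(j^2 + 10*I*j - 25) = (j - 5)/(j + 5*I)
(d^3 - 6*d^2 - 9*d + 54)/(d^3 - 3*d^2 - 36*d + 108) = (d + 3)/(d + 6)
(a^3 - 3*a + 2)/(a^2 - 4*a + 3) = (a^2 + a - 2)/(a - 3)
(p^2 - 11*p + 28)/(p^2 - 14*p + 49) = (p - 4)/(p - 7)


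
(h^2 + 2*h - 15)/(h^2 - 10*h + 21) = (h + 5)/(h - 7)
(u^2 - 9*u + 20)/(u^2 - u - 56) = (-u^2 + 9*u - 20)/(-u^2 + u + 56)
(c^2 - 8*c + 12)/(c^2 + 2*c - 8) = (c - 6)/(c + 4)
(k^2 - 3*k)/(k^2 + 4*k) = (k - 3)/(k + 4)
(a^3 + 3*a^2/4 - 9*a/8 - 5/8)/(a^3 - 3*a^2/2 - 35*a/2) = (-8*a^3 - 6*a^2 + 9*a + 5)/(4*a*(-2*a^2 + 3*a + 35))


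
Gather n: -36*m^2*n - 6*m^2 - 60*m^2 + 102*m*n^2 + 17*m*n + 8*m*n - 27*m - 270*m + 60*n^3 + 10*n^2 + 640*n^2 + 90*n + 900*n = -66*m^2 - 297*m + 60*n^3 + n^2*(102*m + 650) + n*(-36*m^2 + 25*m + 990)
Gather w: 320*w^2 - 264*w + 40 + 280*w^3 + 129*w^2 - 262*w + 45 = 280*w^3 + 449*w^2 - 526*w + 85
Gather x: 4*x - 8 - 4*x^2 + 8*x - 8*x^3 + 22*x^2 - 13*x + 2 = -8*x^3 + 18*x^2 - x - 6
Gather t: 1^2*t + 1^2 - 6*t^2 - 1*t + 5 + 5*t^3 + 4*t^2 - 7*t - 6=5*t^3 - 2*t^2 - 7*t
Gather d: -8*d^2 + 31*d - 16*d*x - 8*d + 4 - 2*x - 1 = -8*d^2 + d*(23 - 16*x) - 2*x + 3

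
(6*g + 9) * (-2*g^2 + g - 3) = -12*g^3 - 12*g^2 - 9*g - 27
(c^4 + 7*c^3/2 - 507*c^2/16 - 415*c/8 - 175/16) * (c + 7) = c^5 + 21*c^4/2 - 115*c^3/16 - 4379*c^2/16 - 5985*c/16 - 1225/16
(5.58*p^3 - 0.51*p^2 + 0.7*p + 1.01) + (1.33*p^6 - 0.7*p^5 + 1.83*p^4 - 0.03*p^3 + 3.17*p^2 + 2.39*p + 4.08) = 1.33*p^6 - 0.7*p^5 + 1.83*p^4 + 5.55*p^3 + 2.66*p^2 + 3.09*p + 5.09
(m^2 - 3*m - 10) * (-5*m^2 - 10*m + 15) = -5*m^4 + 5*m^3 + 95*m^2 + 55*m - 150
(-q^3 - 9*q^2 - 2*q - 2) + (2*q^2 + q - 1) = -q^3 - 7*q^2 - q - 3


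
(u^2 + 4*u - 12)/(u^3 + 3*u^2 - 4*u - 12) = (u + 6)/(u^2 + 5*u + 6)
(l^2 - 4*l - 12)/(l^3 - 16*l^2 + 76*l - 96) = (l + 2)/(l^2 - 10*l + 16)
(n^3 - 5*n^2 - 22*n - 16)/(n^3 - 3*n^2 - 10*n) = (n^2 - 7*n - 8)/(n*(n - 5))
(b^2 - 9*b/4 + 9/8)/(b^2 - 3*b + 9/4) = (4*b - 3)/(2*(2*b - 3))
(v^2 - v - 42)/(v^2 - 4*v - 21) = (v + 6)/(v + 3)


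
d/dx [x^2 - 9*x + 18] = 2*x - 9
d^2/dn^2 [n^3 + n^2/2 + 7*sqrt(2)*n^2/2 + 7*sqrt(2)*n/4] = 6*n + 1 + 7*sqrt(2)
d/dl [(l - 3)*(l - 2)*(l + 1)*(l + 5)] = 4*l^3 + 3*l^2 - 38*l + 11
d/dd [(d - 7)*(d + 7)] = 2*d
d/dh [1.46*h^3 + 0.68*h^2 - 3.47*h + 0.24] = 4.38*h^2 + 1.36*h - 3.47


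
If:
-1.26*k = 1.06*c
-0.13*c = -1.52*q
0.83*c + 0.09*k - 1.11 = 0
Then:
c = 1.47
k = -1.24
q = 0.13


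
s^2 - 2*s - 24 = (s - 6)*(s + 4)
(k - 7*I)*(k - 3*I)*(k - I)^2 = k^4 - 12*I*k^3 - 42*k^2 + 52*I*k + 21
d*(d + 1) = d^2 + d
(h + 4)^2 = h^2 + 8*h + 16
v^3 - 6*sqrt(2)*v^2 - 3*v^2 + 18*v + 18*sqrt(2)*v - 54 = (v - 3)*(v - 3*sqrt(2))^2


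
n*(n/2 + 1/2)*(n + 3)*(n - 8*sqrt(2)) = n^4/2 - 4*sqrt(2)*n^3 + 2*n^3 - 16*sqrt(2)*n^2 + 3*n^2/2 - 12*sqrt(2)*n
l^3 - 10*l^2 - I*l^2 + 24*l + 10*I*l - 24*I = (l - 6)*(l - 4)*(l - I)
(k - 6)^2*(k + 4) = k^3 - 8*k^2 - 12*k + 144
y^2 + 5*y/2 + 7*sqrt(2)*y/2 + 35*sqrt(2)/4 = (y + 5/2)*(y + 7*sqrt(2)/2)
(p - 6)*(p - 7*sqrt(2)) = p^2 - 7*sqrt(2)*p - 6*p + 42*sqrt(2)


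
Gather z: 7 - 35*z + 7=14 - 35*z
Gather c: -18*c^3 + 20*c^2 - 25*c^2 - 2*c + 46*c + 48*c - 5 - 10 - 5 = -18*c^3 - 5*c^2 + 92*c - 20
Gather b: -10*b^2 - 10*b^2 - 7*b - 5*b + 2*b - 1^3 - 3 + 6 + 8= -20*b^2 - 10*b + 10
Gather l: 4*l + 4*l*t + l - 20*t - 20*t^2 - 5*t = l*(4*t + 5) - 20*t^2 - 25*t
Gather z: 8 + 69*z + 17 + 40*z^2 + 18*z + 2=40*z^2 + 87*z + 27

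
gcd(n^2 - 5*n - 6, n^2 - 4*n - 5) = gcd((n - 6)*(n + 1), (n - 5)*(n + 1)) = n + 1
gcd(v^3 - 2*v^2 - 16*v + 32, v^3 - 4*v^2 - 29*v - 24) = 1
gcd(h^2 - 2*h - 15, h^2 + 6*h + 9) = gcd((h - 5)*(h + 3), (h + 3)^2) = h + 3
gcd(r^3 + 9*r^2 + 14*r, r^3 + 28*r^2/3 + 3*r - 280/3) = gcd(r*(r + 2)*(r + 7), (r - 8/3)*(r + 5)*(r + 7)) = r + 7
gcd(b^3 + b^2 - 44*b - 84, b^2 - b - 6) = b + 2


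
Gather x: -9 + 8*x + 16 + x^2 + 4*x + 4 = x^2 + 12*x + 11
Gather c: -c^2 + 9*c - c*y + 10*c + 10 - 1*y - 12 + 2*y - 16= -c^2 + c*(19 - y) + y - 18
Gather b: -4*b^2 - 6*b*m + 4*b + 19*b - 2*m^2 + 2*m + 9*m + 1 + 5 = -4*b^2 + b*(23 - 6*m) - 2*m^2 + 11*m + 6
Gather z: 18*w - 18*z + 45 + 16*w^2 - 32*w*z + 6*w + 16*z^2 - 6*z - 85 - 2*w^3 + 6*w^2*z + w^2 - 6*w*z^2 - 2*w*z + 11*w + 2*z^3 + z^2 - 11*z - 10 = -2*w^3 + 17*w^2 + 35*w + 2*z^3 + z^2*(17 - 6*w) + z*(6*w^2 - 34*w - 35) - 50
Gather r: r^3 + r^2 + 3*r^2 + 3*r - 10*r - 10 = r^3 + 4*r^2 - 7*r - 10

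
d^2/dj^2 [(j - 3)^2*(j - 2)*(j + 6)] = 12*j^2 - 12*j - 54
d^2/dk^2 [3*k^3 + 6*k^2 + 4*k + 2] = 18*k + 12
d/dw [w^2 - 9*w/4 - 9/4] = 2*w - 9/4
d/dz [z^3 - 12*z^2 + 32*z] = 3*z^2 - 24*z + 32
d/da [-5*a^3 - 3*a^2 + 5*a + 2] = -15*a^2 - 6*a + 5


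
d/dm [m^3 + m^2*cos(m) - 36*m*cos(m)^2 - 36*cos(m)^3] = -m^2*sin(m) + 3*m^2 + 36*m*sin(2*m) + 2*m*cos(m) + 108*sin(m)*cos(m)^2 - 36*cos(m)^2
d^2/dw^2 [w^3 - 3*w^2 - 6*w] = 6*w - 6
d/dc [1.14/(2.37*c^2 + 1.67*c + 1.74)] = (-5.4036*c - 1.9038)/(2.37*c^2 + 1.67*c + 1.74)^2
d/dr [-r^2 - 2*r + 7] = -2*r - 2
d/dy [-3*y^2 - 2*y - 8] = -6*y - 2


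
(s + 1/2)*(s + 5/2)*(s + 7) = s^3 + 10*s^2 + 89*s/4 + 35/4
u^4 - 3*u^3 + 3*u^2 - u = u*(u - 1)^3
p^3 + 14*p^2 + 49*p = p*(p + 7)^2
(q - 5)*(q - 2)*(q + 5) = q^3 - 2*q^2 - 25*q + 50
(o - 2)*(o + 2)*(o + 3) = o^3 + 3*o^2 - 4*o - 12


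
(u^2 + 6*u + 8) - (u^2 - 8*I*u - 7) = 6*u + 8*I*u + 15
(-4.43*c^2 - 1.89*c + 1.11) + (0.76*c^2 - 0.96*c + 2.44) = -3.67*c^2 - 2.85*c + 3.55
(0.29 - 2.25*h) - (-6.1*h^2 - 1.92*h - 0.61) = 6.1*h^2 - 0.33*h + 0.9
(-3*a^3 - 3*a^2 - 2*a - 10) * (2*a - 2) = -6*a^4 + 2*a^2 - 16*a + 20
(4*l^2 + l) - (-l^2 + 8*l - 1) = 5*l^2 - 7*l + 1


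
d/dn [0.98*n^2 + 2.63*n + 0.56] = 1.96*n + 2.63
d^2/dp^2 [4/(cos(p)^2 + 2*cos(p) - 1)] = 2*(-8*sin(p)^4 + 20*sin(p)^2 + 11*cos(p) - 3*cos(3*p) + 8)/(-sin(p)^2 + 2*cos(p))^3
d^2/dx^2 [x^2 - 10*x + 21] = 2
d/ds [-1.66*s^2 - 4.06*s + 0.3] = -3.32*s - 4.06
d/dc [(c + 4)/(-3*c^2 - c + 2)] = (-3*c^2 - c + (c + 4)*(6*c + 1) + 2)/(3*c^2 + c - 2)^2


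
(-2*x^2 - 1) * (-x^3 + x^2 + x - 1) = 2*x^5 - 2*x^4 - x^3 + x^2 - x + 1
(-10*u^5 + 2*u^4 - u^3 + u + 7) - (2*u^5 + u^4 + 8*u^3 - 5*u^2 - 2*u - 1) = -12*u^5 + u^4 - 9*u^3 + 5*u^2 + 3*u + 8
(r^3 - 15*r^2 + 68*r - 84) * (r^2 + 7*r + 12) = r^5 - 8*r^4 - 25*r^3 + 212*r^2 + 228*r - 1008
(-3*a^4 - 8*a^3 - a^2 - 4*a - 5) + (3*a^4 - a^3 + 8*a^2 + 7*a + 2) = -9*a^3 + 7*a^2 + 3*a - 3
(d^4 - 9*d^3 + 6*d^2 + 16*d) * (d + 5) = d^5 - 4*d^4 - 39*d^3 + 46*d^2 + 80*d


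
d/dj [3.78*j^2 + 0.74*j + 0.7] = 7.56*j + 0.74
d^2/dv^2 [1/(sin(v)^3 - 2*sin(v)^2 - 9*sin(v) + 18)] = (-9*sin(v)^6 + 22*sin(v)^5 + 14*sin(v)^4 + 76*sin(v)^3 - 255*sin(v)^2 - 162*sin(v) + 234)/(sin(v)^3 - 2*sin(v)^2 - 9*sin(v) + 18)^3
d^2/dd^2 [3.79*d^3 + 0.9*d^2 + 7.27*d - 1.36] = 22.74*d + 1.8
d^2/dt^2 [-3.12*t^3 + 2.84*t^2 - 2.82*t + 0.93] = 5.68 - 18.72*t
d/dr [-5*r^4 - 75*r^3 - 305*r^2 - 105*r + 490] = -20*r^3 - 225*r^2 - 610*r - 105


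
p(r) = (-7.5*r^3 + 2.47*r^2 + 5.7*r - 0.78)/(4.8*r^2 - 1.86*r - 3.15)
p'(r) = (1.86 - 9.6*r)*(-7.5*r^3 + 2.47*r^2 + 5.7*r - 0.78)/(4.8*r^2 - 1.86*r - 3.15)^2 + (-22.5*r^2 + 4.94*r + 5.7)/(4.8*r^2 - 1.86*r - 3.15) = (-36.0*r^4 + 27.9*r^3 + 38.9208*r^2 - 8.073*r - 19.4058)/(23.04*r^4 - 17.856*r^3 - 26.7804*r^2 + 11.718*r + 9.9225)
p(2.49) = -3.96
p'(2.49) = -1.56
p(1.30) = -2.23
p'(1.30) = -0.87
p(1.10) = -2.46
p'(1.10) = 8.64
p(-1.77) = 2.53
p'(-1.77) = -1.70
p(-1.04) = 1.11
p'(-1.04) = -2.68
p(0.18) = -0.08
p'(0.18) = -1.76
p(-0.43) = 1.49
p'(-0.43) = -5.70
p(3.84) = -6.07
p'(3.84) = -1.56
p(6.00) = -9.45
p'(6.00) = -1.56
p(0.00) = 0.25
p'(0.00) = -1.96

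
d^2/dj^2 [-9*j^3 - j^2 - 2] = -54*j - 2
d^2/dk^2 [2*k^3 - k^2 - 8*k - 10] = 12*k - 2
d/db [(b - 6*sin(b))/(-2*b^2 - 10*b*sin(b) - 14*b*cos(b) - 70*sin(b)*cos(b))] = (-7*b^2*sin(b) + 11*b^2*cos(b) + b^2 - 70*b*sin(b)^2 - 12*b*sin(b) + 77*b + 210*sin(b)^3 - 30*sin(b)^2 - 77*sin(b)*cos(b))/(2*(b + 5*sin(b))^2*(b + 7*cos(b))^2)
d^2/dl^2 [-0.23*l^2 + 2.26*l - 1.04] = -0.460000000000000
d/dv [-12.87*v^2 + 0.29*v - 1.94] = 0.29 - 25.74*v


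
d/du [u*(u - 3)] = 2*u - 3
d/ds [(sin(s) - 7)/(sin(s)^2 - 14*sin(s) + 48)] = (14*sin(s) + cos(s)^2 - 51)*cos(s)/(sin(s)^2 - 14*sin(s) + 48)^2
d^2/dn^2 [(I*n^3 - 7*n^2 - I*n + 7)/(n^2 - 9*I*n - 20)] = 2*(-125*I*n^3 - 939*n^2 + 951*I*n - 3407)/(n^6 - 27*I*n^5 - 303*n^4 + 1809*I*n^3 + 6060*n^2 - 10800*I*n - 8000)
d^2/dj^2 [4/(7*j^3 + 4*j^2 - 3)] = 8*(j^2*(21*j + 8)^2 - (21*j + 4)*(7*j^3 + 4*j^2 - 3))/(7*j^3 + 4*j^2 - 3)^3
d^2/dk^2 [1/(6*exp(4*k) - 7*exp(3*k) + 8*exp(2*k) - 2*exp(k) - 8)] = ((-96*exp(3*k) + 63*exp(2*k) - 32*exp(k) + 2)*(-6*exp(4*k) + 7*exp(3*k) - 8*exp(2*k) + 2*exp(k) + 8) - 2*(24*exp(3*k) - 21*exp(2*k) + 16*exp(k) - 2)^2*exp(k))*exp(k)/(-6*exp(4*k) + 7*exp(3*k) - 8*exp(2*k) + 2*exp(k) + 8)^3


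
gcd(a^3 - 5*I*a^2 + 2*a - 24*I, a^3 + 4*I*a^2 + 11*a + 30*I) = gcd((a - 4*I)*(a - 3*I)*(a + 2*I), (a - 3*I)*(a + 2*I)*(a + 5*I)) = a^2 - I*a + 6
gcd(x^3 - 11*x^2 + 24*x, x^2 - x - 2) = 1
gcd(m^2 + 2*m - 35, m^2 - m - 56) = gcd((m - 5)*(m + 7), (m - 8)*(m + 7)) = m + 7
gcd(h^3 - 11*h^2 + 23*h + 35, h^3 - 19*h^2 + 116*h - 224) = h - 7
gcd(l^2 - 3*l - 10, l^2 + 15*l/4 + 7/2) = l + 2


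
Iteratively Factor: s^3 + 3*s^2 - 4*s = (s - 1)*(s^2 + 4*s) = (s - 1)*(s + 4)*(s)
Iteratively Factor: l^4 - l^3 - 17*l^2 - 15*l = (l + 1)*(l^3 - 2*l^2 - 15*l) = (l - 5)*(l + 1)*(l^2 + 3*l) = (l - 5)*(l + 1)*(l + 3)*(l)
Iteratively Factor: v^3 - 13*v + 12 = (v - 1)*(v^2 + v - 12) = (v - 3)*(v - 1)*(v + 4)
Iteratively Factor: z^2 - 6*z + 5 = (z - 1)*(z - 5)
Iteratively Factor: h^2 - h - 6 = (h - 3)*(h + 2)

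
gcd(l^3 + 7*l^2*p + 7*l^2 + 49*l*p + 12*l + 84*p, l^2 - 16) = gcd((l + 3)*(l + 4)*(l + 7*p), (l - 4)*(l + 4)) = l + 4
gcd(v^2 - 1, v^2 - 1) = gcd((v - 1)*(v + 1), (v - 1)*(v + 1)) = v^2 - 1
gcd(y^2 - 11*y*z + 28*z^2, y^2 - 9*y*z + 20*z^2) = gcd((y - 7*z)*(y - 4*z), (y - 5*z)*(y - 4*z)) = y - 4*z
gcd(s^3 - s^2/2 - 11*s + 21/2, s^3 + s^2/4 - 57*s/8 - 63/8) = s - 3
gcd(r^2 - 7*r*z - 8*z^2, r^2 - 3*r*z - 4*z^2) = r + z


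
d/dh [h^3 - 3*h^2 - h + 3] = 3*h^2 - 6*h - 1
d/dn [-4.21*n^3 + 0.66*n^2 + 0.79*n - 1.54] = -12.63*n^2 + 1.32*n + 0.79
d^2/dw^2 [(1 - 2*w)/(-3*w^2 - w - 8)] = 2*((1 - 18*w)*(3*w^2 + w + 8) + (2*w - 1)*(6*w + 1)^2)/(3*w^2 + w + 8)^3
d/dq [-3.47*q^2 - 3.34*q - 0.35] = -6.94*q - 3.34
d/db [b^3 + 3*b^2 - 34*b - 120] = 3*b^2 + 6*b - 34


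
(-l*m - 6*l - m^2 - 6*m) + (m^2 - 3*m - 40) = -l*m - 6*l - 9*m - 40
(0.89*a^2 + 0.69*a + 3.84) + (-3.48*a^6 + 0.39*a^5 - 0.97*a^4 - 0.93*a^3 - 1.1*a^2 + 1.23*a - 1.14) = -3.48*a^6 + 0.39*a^5 - 0.97*a^4 - 0.93*a^3 - 0.21*a^2 + 1.92*a + 2.7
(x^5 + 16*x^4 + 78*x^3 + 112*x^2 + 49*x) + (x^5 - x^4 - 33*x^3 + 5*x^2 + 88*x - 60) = 2*x^5 + 15*x^4 + 45*x^3 + 117*x^2 + 137*x - 60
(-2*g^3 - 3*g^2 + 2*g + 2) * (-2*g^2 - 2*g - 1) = 4*g^5 + 10*g^4 + 4*g^3 - 5*g^2 - 6*g - 2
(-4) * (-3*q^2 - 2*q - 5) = 12*q^2 + 8*q + 20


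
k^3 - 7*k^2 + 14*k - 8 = (k - 4)*(k - 2)*(k - 1)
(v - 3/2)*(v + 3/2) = v^2 - 9/4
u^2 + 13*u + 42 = (u + 6)*(u + 7)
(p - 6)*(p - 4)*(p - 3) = p^3 - 13*p^2 + 54*p - 72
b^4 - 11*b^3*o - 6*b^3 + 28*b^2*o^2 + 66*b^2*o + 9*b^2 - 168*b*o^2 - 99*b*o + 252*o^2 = (b - 3)^2*(b - 7*o)*(b - 4*o)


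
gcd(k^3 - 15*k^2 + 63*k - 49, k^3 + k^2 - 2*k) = k - 1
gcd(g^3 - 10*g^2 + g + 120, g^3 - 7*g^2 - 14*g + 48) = g^2 - 5*g - 24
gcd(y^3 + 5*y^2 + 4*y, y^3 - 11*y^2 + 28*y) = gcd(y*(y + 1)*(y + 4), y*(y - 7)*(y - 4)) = y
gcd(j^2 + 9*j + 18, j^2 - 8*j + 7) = 1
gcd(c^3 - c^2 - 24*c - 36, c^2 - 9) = c + 3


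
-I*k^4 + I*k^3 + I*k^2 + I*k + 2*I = (k - 2)*(k - I)*(k + I)*(-I*k - I)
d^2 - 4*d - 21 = (d - 7)*(d + 3)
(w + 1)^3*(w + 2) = w^4 + 5*w^3 + 9*w^2 + 7*w + 2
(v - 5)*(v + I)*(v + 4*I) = v^3 - 5*v^2 + 5*I*v^2 - 4*v - 25*I*v + 20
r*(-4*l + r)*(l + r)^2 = -4*l^3*r - 7*l^2*r^2 - 2*l*r^3 + r^4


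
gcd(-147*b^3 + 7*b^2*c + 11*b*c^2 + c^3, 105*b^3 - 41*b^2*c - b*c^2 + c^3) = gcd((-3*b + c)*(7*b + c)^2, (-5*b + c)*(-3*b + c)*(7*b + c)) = 21*b^2 - 4*b*c - c^2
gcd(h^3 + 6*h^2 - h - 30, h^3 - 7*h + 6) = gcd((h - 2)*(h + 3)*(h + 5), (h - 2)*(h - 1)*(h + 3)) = h^2 + h - 6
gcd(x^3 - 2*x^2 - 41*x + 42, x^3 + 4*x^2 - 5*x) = x - 1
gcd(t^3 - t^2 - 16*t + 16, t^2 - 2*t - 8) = t - 4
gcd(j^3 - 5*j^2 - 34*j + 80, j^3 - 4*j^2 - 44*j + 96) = j^2 - 10*j + 16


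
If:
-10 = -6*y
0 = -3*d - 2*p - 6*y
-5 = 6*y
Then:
No Solution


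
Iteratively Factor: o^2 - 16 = (o + 4)*(o - 4)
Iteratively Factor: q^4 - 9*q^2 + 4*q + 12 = (q - 2)*(q^3 + 2*q^2 - 5*q - 6) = (q - 2)*(q + 3)*(q^2 - q - 2) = (q - 2)*(q + 1)*(q + 3)*(q - 2)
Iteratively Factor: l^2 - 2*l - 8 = (l - 4)*(l + 2)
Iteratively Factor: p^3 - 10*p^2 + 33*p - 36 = (p - 3)*(p^2 - 7*p + 12) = (p - 3)^2*(p - 4)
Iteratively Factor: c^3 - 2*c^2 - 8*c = (c - 4)*(c^2 + 2*c) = (c - 4)*(c + 2)*(c)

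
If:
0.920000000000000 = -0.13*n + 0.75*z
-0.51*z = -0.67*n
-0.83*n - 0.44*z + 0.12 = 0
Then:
No Solution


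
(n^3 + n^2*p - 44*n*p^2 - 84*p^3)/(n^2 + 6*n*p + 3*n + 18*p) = (n^2 - 5*n*p - 14*p^2)/(n + 3)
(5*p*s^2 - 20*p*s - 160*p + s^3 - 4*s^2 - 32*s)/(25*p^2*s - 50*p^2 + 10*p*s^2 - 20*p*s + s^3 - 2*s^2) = (s^2 - 4*s - 32)/(5*p*s - 10*p + s^2 - 2*s)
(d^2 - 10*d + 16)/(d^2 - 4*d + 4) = (d - 8)/(d - 2)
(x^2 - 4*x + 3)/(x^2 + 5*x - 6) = (x - 3)/(x + 6)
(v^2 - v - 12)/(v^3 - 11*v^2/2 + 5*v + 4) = 2*(v + 3)/(2*v^2 - 3*v - 2)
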